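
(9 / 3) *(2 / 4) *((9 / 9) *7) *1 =10.50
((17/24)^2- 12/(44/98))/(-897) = 166165/5683392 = 0.03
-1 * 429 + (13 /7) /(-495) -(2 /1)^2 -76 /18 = -168332 /385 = -437.23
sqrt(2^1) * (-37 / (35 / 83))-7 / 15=-3071 * sqrt(2) / 35-7 / 15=-124.55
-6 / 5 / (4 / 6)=-9 / 5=-1.80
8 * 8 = 64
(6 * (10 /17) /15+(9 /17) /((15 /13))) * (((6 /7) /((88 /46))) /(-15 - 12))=-1357 /117810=-0.01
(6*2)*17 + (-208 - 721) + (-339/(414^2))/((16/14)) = -725.00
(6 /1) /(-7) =-6 /7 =-0.86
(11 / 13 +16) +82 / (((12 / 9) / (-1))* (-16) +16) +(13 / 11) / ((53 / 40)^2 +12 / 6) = 931472837 / 48120072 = 19.36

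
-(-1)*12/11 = 12/11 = 1.09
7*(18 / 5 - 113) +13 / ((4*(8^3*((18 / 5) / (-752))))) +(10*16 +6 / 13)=-90854063 / 149760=-606.66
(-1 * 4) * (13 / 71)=-52 / 71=-0.73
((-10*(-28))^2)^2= 6146560000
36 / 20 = 9 / 5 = 1.80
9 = 9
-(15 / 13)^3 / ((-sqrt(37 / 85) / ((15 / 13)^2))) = 759375 * sqrt(3145) / 13737841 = 3.10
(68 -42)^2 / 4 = 169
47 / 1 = 47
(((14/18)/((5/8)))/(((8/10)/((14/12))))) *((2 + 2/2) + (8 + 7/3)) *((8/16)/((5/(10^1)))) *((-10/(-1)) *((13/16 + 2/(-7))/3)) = 10325/243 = 42.49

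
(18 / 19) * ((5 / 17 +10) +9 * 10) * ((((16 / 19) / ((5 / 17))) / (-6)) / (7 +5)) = -3.78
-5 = -5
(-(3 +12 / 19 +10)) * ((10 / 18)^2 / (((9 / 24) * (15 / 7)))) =-72520 / 13851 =-5.24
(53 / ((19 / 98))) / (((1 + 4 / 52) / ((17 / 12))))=81991 / 228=359.61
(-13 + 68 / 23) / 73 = -231 / 1679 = -0.14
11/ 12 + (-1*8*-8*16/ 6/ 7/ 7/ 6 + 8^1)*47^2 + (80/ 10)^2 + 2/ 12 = 33550231/ 1764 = 19019.41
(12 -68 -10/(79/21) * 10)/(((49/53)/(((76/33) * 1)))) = -3754096/18249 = -205.72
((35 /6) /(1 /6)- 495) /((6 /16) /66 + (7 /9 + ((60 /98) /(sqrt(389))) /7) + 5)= -305487703353349440 /3840814675342181 + 11876365670400 * sqrt(389) /3840814675342181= -79.48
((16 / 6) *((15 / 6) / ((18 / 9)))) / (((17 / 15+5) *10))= 5 / 92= 0.05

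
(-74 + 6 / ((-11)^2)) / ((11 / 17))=-152116 / 1331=-114.29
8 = 8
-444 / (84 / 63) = -333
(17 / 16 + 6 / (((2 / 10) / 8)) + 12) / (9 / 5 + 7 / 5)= 20245 / 256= 79.08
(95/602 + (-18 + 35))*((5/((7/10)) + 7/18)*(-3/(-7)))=3267407/58996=55.38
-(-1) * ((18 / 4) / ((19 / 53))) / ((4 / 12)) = 1431 / 38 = 37.66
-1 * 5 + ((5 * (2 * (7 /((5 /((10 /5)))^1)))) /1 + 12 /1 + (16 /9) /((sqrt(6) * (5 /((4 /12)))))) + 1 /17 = 8 * sqrt(6) /405 + 596 /17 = 35.11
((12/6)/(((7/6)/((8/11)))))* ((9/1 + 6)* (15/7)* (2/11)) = 43200/5929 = 7.29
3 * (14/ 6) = 7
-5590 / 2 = -2795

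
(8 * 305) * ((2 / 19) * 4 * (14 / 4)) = 68320 / 19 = 3595.79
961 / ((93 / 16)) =496 / 3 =165.33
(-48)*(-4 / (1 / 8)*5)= 7680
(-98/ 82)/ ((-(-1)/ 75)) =-3675/ 41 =-89.63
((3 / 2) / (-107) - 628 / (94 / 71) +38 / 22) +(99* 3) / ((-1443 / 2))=-25173648849 / 53216878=-473.04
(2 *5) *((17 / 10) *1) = 17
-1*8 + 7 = -1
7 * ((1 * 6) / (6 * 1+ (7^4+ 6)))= 42 / 2413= 0.02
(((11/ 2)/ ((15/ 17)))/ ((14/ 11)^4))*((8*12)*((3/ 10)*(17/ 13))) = 139631217/ 1560650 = 89.47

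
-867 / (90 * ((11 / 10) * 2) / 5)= -1445 / 66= -21.89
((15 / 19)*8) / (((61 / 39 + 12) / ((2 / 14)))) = 4680 / 70357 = 0.07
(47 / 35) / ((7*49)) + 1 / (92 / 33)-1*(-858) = 948027169 / 1104460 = 858.36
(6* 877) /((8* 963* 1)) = 877 /1284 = 0.68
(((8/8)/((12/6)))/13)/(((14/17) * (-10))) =-17/3640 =-0.00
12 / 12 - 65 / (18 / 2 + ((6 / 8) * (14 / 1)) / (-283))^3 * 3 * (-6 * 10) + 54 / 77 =20050587021403 / 1116973327701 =17.95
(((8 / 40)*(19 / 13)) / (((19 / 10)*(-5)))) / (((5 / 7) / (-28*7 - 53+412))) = -7.02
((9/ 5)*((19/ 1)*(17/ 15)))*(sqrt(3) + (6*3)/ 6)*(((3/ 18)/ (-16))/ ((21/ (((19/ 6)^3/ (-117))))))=2215457*sqrt(3)/ 424569600 + 2215457/ 141523200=0.02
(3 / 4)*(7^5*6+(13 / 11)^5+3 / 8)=389787279099 / 5153632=75633.51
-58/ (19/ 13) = -754/ 19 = -39.68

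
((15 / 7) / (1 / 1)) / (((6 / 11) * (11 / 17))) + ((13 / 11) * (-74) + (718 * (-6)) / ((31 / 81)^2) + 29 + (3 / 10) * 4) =-21801760731 / 739970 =-29463.03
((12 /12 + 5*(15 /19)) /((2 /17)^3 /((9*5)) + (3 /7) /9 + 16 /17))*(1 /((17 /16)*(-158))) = -68458320 /2296996811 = -0.03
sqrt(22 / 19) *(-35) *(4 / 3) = -140 *sqrt(418) / 57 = -50.22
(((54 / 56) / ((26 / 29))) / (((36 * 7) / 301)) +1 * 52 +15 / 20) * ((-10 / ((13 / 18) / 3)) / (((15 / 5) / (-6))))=21242115 / 4732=4489.04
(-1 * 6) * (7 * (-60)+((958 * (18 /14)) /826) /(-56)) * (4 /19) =204001893 /384503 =530.56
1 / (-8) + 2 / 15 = 1 / 120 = 0.01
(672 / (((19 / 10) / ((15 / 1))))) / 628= 25200 / 2983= 8.45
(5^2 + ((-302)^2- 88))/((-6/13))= -1184833/6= -197472.17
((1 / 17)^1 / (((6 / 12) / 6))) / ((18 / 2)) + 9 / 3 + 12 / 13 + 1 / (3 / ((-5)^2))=2726 / 221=12.33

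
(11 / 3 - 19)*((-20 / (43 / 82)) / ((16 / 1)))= 4715 / 129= 36.55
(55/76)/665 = 11/10108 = 0.00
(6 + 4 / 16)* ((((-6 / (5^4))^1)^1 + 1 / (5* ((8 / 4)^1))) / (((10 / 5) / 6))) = 339 / 200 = 1.70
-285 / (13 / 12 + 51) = -684 / 125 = -5.47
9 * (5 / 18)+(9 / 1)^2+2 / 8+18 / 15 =1699 / 20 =84.95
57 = 57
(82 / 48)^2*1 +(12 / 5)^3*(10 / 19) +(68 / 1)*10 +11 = 191846731 / 273600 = 701.19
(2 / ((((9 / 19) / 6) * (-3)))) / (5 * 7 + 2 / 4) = -0.24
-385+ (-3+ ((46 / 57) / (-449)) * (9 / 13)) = -43030502 / 110903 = -388.00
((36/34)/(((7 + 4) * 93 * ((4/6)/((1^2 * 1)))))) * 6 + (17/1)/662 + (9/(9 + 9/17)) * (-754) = -24594059453/34538526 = -712.08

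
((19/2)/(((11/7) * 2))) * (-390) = -25935/22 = -1178.86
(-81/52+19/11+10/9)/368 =6593/1894464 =0.00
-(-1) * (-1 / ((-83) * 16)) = 1 / 1328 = 0.00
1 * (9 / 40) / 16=0.01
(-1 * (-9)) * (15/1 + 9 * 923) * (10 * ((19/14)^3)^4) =414432152020543316445/14173478093824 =29239975.49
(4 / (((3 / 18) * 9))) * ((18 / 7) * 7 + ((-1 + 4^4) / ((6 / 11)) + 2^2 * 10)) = 4204 / 3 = 1401.33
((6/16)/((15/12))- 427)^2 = 18207289/100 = 182072.89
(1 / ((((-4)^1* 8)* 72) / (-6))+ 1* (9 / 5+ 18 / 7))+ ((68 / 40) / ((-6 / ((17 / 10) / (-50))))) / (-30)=110217533 / 25200000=4.37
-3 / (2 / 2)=-3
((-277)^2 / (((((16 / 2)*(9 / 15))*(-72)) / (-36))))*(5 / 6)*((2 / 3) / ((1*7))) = 1918225 / 3024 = 634.33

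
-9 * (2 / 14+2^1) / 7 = -135 / 49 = -2.76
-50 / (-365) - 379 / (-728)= 34947 / 53144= 0.66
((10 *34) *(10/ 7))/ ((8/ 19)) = 8075/ 7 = 1153.57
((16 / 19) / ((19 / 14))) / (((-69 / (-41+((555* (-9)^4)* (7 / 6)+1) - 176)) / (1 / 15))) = -105728784 / 41515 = -2546.76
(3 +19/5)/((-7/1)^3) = -34/1715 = -0.02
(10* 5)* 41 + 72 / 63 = 14358 / 7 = 2051.14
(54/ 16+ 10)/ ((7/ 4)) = 107/ 14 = 7.64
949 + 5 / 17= 16138 / 17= 949.29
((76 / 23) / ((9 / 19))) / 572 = 361 / 29601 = 0.01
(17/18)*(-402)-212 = -1775/3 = -591.67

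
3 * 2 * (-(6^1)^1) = -36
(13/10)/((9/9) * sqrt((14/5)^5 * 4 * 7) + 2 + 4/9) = -804375/1218272332 + 1805895 * sqrt(10)/304568083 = 0.02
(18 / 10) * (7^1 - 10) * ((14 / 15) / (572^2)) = -63 / 4089800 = -0.00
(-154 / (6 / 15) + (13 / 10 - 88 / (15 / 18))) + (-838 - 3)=-13303 / 10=-1330.30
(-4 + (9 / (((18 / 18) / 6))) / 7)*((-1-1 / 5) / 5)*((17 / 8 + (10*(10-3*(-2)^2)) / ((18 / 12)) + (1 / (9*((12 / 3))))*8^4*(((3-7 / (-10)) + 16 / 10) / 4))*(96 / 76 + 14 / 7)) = -20245511 / 49875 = -405.93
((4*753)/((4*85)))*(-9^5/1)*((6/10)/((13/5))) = -133391691/1105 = -120716.46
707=707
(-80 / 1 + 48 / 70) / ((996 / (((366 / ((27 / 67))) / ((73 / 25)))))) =-28363780 / 1145151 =-24.77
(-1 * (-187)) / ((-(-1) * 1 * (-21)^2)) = 187 / 441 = 0.42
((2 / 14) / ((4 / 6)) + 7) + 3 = 143 / 14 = 10.21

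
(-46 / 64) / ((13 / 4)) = -23 / 104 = -0.22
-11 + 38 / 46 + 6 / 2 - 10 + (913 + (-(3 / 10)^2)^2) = 206041863 / 230000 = 895.83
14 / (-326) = -7 / 163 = -0.04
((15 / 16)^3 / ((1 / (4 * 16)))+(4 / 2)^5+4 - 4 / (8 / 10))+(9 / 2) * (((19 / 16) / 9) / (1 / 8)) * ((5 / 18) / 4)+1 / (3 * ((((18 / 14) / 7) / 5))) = 160943 / 1728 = 93.14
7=7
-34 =-34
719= 719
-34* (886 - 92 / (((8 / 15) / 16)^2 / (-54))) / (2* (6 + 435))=-76025462 / 441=-172393.34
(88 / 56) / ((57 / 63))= 33 / 19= 1.74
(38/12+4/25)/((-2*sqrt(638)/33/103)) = -51397*sqrt(638)/5800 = -223.83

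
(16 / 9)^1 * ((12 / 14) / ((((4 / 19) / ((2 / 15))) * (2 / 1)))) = 152 / 315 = 0.48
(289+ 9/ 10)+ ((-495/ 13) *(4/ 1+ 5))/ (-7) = 308359/ 910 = 338.86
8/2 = 4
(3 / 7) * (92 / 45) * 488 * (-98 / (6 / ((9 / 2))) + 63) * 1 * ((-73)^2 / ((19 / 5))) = -119625392 / 19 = -6296073.26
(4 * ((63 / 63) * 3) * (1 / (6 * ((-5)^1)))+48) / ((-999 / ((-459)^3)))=852415326 / 185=4607650.41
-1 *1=-1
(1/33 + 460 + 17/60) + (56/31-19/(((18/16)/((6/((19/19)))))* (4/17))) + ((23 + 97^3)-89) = 18672582757/20460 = 912638.45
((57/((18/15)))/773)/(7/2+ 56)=95/91987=0.00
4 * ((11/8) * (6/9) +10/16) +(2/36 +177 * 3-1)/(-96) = 1115/1728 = 0.65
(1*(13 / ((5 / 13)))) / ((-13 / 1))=-13 / 5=-2.60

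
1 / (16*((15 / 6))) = 1 / 40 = 0.02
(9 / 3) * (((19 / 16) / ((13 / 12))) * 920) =39330 / 13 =3025.38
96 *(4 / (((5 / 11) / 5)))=4224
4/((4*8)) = 0.12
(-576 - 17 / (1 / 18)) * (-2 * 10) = 17640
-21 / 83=-0.25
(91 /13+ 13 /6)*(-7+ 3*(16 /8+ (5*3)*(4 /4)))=1210 /3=403.33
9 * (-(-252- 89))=3069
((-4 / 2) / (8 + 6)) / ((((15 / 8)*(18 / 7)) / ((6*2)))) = -16 / 45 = -0.36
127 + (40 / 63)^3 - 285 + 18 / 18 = -39193379 / 250047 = -156.74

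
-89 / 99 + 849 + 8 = 84754 / 99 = 856.10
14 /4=3.50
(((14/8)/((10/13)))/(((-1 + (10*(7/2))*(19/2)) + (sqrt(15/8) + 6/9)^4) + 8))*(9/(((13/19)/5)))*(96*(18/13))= 2419485715938816/42335694714157 -10744113881088*sqrt(30)/42335694714157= 55.76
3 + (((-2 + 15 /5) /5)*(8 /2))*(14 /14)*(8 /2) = 31 /5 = 6.20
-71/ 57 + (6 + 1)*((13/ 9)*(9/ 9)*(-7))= -12316/ 171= -72.02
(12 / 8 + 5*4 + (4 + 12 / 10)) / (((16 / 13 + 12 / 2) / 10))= 3471 / 94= 36.93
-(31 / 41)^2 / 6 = -0.10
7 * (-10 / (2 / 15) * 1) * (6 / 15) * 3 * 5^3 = -78750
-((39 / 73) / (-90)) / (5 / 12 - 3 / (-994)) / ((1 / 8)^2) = 827008 / 913595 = 0.91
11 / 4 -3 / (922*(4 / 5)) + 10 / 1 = 47007 / 3688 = 12.75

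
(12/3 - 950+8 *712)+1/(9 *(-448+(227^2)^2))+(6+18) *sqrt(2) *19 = 5394.88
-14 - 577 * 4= -2322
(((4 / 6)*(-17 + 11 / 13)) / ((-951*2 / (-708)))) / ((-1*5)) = 3304 / 4121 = 0.80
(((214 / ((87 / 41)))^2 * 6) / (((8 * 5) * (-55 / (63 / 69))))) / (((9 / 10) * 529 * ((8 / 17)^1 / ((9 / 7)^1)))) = -327178073 / 2251138340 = -0.15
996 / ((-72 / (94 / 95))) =-3901 / 285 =-13.69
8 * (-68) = -544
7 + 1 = 8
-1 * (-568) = 568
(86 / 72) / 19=43 / 684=0.06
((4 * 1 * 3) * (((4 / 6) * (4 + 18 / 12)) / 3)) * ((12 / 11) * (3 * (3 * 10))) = 1440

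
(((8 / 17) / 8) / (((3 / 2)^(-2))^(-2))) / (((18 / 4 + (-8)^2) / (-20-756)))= -0.13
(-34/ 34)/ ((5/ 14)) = -14/ 5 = -2.80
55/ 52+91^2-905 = 383607/ 52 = 7377.06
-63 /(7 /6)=-54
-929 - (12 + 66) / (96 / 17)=-15085 / 16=-942.81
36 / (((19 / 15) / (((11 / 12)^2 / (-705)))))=-121 / 3572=-0.03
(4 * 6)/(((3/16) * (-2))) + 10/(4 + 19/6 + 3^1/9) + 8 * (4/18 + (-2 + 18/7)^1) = -3548/63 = -56.32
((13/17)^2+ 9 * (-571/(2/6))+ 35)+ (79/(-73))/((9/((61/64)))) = -186914381683/12151872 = -15381.53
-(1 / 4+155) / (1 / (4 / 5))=-124.20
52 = 52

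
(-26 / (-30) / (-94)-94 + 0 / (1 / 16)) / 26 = -132553 / 36660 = -3.62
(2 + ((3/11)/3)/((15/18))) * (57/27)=2204/495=4.45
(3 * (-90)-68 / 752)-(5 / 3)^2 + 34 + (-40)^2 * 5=13131835 / 1692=7761.13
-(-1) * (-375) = -375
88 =88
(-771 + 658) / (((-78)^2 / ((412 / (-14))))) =0.55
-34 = -34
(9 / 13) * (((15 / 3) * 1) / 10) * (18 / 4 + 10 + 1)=279 / 52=5.37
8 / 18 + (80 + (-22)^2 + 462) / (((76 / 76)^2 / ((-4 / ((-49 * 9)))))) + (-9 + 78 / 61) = 54589 / 26901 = 2.03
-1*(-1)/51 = 1/51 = 0.02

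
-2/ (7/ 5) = -1.43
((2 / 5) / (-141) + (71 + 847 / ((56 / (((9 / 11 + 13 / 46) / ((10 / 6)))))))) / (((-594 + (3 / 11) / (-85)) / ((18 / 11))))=-0.22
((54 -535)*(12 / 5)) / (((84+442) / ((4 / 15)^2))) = -15392 / 98625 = -0.16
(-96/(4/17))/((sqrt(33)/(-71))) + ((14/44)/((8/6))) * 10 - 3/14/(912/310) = 54155/23408 + 9656 * sqrt(33)/11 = 5045.00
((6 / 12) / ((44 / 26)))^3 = 2197 / 85184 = 0.03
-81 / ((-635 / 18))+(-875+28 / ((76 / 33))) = -10382488 / 12065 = -860.55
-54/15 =-18/5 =-3.60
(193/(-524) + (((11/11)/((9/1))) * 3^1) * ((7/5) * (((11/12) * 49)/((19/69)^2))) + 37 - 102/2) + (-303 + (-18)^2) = 133868751/472910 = 283.07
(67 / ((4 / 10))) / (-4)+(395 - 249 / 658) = 928429 / 2632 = 352.75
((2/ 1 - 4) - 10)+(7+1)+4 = 0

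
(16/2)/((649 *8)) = 1/649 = 0.00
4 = 4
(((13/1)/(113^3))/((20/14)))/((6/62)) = 0.00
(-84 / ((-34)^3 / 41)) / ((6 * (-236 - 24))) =-287 / 5109520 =-0.00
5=5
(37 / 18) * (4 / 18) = 37 / 81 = 0.46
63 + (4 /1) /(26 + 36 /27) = 2589 /41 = 63.15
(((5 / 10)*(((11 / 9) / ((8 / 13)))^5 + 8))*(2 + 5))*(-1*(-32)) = 526935149993 / 120932352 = 4357.27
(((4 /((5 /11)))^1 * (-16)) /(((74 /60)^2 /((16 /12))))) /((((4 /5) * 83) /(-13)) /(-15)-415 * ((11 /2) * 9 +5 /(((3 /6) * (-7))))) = 2306304000 /372789620513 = 0.01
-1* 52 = -52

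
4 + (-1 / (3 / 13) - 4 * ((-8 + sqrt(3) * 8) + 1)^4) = -8840.21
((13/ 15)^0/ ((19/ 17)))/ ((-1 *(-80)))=17/ 1520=0.01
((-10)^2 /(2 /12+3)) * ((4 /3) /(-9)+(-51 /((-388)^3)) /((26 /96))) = -4.68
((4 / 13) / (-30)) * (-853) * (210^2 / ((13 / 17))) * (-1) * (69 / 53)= -5883345720 / 8957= -656843.33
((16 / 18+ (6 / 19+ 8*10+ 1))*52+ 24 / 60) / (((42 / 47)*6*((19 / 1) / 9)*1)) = 12270901 / 32490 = 377.68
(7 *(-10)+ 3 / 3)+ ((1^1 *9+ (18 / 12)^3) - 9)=-525 / 8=-65.62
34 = 34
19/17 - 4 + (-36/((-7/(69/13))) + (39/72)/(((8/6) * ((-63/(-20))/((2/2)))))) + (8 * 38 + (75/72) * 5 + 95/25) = 93994633/278460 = 337.55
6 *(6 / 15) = 2.40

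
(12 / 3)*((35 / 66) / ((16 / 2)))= 35 / 132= 0.27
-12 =-12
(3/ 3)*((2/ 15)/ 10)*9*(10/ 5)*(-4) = -24/ 25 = -0.96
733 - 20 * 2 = 693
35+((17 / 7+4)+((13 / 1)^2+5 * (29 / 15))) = 220.10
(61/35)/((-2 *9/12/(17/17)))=-122/105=-1.16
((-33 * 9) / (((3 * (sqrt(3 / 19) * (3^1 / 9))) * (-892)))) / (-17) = -99 * sqrt(57) / 15164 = -0.05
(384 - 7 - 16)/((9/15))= 1805/3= 601.67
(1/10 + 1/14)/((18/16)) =16/105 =0.15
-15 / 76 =-0.20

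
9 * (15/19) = 7.11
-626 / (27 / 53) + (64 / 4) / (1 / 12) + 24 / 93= -867598 / 837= -1036.56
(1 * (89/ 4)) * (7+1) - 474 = -296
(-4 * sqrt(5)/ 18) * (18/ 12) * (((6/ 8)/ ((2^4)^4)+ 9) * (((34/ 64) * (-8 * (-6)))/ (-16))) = 40108083 * sqrt(5)/ 8388608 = 10.69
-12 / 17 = -0.71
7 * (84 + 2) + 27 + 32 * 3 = 725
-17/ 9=-1.89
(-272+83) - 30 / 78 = -2462 / 13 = -189.38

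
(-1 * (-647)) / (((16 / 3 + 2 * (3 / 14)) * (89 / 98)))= 1331526 / 10769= 123.64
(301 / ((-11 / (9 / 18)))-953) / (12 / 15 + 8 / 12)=-319005 / 484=-659.10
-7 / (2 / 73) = -511 / 2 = -255.50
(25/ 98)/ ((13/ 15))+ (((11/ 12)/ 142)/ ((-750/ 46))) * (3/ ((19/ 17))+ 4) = 2255970053/ 7733817000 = 0.29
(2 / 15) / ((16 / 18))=3 / 20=0.15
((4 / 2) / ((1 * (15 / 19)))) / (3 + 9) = 19 / 90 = 0.21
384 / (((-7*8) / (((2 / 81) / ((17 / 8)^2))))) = -2048 / 54621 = -0.04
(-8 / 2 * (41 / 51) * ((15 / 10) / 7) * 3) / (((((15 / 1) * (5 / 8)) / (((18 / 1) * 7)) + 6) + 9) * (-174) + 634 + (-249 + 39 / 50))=16400 / 17748187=0.00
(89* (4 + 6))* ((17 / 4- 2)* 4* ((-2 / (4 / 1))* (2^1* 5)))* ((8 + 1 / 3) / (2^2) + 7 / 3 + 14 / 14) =-216937.50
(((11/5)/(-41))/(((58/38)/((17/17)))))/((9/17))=-3553/53505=-0.07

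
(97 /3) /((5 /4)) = 388 /15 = 25.87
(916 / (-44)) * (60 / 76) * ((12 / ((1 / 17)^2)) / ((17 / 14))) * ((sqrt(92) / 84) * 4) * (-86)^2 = -6910230720 * sqrt(23) / 209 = -158566039.81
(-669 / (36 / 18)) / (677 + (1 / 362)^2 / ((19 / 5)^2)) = -5274717566 / 10675586831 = -0.49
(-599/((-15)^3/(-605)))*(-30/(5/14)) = 2029412/225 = 9019.61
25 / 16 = 1.56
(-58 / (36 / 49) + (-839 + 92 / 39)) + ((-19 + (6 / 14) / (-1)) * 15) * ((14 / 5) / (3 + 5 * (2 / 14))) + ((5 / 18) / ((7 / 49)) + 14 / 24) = -4531 / 4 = -1132.75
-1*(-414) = 414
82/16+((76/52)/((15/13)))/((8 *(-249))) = 5.12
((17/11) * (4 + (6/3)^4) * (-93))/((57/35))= -368900/209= -1765.07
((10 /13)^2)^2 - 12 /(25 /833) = -285245756 /714025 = -399.49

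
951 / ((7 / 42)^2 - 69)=-13.79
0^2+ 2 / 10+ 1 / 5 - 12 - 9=-103 / 5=-20.60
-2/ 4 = -1/ 2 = -0.50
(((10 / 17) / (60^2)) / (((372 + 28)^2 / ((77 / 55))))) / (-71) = -0.00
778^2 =605284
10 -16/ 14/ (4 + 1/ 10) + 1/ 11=30977/ 3157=9.81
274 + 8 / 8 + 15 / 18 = 1655 / 6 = 275.83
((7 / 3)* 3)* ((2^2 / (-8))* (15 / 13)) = -105 / 26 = -4.04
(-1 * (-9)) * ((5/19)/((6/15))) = 225/38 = 5.92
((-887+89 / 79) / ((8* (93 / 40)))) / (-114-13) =116640 / 311023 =0.38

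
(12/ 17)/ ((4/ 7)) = 21/ 17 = 1.24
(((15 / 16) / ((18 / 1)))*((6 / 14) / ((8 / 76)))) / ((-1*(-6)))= 0.04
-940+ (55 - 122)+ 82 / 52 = -26141 / 26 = -1005.42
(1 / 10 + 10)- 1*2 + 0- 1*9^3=-7209 / 10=-720.90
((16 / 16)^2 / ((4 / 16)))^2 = 16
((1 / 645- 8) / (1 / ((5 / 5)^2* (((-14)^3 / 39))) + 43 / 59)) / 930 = -417610732 / 34698623175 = -0.01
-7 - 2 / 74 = -260 / 37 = -7.03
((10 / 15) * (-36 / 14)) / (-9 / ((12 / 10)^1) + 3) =8 / 21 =0.38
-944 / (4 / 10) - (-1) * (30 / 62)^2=-2267735 / 961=-2359.77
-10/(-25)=2/5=0.40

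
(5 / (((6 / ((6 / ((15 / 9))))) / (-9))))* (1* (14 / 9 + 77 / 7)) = -339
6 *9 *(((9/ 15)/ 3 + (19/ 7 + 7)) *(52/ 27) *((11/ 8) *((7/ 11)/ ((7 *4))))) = 4511/ 140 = 32.22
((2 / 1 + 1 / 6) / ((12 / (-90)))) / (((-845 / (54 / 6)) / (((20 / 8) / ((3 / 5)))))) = 75 / 104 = 0.72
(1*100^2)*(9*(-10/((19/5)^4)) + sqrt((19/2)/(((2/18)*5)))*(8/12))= 23251.83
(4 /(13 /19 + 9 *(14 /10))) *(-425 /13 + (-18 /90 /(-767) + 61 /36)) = -81311051 /8711586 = -9.33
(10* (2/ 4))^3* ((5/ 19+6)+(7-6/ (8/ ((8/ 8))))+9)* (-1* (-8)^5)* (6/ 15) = 669696000/ 19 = 35247157.89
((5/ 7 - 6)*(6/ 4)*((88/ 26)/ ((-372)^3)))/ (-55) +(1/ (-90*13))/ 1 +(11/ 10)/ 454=1389682169/ 886165469280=0.00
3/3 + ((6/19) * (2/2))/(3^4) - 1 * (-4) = 2567/513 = 5.00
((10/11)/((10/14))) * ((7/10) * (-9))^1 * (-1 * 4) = 1764/55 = 32.07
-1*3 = -3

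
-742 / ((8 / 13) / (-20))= 24115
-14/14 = -1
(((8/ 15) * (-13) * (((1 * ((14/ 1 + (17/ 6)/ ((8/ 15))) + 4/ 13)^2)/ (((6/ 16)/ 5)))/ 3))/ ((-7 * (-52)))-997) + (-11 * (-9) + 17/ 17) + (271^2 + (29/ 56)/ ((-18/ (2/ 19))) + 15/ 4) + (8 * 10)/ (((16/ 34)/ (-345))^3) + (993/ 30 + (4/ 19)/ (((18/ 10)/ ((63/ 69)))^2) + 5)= -1619201286506987596849/ 51366238560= -31522675825.59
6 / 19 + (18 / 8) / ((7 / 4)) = 213 / 133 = 1.60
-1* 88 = -88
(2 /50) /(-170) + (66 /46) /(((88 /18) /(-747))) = -42859171 /195500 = -219.23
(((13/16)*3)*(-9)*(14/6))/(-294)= 39/224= 0.17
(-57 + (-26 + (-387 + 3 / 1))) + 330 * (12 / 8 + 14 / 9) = 1624 / 3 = 541.33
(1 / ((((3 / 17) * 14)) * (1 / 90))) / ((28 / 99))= 25245 / 196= 128.80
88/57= 1.54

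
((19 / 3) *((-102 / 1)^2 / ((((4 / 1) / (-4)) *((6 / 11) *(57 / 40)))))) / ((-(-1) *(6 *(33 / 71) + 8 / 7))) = -63198520 / 2931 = -21562.10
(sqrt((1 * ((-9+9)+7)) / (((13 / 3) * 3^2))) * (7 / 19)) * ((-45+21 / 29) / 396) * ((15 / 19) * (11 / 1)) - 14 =-14 - 3745 * sqrt(273) / 408291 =-14.15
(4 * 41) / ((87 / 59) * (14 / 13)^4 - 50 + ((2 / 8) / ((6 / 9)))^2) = -17686799104 / 5163250621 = -3.43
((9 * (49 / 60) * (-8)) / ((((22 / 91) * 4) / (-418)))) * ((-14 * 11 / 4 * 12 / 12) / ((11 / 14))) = -12453987 / 10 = -1245398.70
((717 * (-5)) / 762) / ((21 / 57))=-12.77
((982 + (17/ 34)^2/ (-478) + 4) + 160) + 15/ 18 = 6578233/ 5736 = 1146.83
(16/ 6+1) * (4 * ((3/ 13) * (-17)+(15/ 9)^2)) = -5896/ 351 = -16.80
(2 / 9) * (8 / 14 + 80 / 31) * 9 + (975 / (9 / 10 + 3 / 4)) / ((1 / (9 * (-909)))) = -4834220.97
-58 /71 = -0.82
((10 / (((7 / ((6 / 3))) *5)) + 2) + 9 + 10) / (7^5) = 151 / 117649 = 0.00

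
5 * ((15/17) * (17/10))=15/2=7.50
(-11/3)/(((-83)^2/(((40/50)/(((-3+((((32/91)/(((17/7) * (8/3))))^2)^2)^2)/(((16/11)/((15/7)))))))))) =2549272161796884142528/26460506132743441793679675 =0.00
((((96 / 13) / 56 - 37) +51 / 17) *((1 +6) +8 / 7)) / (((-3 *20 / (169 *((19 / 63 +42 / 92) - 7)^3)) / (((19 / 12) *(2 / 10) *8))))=-1861097103441461639 / 3888880972200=-478568.80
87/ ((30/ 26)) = 377/ 5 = 75.40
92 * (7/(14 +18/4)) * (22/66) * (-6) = -2576/37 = -69.62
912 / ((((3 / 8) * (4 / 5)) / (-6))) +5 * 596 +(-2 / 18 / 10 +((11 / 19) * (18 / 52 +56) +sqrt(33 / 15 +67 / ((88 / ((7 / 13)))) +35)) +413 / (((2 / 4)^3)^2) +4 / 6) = sqrt(307634470) / 2860 +124546654 / 11115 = 11211.41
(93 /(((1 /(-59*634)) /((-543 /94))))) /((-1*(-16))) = 944482797 /752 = 1255961.17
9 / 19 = 0.47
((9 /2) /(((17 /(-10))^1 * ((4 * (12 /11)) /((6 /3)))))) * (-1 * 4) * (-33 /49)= -5445 /1666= -3.27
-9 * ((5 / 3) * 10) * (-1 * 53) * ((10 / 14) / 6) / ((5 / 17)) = 22525 / 7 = 3217.86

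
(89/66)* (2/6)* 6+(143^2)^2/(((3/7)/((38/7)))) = 5296713615.36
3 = 3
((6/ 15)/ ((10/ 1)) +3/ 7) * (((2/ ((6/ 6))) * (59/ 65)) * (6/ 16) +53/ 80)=57277/ 91000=0.63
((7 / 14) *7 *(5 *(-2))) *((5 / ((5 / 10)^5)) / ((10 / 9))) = -5040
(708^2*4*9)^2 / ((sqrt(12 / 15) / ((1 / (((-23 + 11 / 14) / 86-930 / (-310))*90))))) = 10890856066535424*sqrt(5) / 16505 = 1475473765400.74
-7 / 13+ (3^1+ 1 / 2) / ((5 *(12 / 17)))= 707 / 1560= 0.45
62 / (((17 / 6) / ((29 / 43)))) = 10788 / 731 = 14.76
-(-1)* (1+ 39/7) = 6.57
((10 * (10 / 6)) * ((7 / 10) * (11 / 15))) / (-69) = -77 / 621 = -0.12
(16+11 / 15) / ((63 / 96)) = 8032 / 315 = 25.50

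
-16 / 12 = -1.33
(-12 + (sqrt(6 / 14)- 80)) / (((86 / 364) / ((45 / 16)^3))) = -190724625 / 22016 + 1184625 * sqrt(21) / 88064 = -8601.36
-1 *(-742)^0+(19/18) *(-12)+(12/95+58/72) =-43553/3420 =-12.73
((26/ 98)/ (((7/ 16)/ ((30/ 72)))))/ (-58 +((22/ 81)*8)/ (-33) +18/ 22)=-0.00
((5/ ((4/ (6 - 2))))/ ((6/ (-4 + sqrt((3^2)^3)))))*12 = 230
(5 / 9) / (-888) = -5 / 7992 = -0.00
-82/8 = -41/4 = -10.25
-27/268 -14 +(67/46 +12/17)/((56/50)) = -17853821/1467032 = -12.17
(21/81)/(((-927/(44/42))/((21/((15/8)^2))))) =-9856/5631525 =-0.00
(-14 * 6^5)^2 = 11851370496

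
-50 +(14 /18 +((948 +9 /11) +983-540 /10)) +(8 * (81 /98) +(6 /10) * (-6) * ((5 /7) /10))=44506738 /24255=1834.95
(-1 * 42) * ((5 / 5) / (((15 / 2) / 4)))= -112 / 5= -22.40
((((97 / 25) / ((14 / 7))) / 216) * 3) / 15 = 97 / 54000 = 0.00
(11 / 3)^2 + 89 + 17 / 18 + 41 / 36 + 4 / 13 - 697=-277133 / 468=-592.16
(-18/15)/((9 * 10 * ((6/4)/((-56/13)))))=112/2925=0.04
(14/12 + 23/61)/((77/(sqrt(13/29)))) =565 * sqrt(377)/817278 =0.01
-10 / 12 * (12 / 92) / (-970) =1 / 8924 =0.00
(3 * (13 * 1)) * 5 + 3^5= 438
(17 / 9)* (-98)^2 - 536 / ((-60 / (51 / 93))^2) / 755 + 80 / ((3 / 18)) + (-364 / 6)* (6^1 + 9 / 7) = 5935402658137 / 326499750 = 18178.89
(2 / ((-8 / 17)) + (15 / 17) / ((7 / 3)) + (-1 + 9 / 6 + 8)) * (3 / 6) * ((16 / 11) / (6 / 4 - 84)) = -8812 / 215985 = -0.04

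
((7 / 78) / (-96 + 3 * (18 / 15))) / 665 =-1 / 684684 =-0.00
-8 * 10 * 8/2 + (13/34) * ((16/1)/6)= -16268/51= -318.98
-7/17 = -0.41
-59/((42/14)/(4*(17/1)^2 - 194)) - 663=-19582.33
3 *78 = 234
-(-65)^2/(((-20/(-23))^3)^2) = -9772.68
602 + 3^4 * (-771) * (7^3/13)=-1647143.62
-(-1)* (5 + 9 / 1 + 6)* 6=120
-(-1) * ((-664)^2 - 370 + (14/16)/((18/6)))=10572631/24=440526.29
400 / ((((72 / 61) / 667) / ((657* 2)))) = 297015100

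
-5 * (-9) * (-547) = -24615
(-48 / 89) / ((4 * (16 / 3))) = -0.03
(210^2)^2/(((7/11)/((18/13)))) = 55010340000/13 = 4231564615.38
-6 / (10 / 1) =-3 / 5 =-0.60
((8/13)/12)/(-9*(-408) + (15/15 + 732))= 2/171795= 0.00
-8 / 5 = -1.60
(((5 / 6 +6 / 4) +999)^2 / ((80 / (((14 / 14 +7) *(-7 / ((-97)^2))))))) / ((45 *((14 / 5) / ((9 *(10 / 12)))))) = -1128002 / 254043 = -4.44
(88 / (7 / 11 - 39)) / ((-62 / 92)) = 22264 / 6541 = 3.40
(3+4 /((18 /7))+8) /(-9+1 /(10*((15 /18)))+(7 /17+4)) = -48025 /17091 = -2.81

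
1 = 1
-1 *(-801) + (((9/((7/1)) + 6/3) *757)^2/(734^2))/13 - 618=183.88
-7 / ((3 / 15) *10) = -7 / 2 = -3.50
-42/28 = -3/2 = -1.50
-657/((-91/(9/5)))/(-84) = -1971/12740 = -0.15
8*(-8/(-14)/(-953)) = -0.00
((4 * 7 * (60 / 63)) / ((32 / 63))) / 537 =0.10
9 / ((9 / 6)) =6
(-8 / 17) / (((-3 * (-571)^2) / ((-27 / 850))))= -36 / 2355646225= -0.00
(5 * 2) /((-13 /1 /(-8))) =80 /13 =6.15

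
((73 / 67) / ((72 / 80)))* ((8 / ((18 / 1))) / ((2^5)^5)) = 0.00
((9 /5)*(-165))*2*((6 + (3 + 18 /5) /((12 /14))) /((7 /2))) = -81378 /35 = -2325.09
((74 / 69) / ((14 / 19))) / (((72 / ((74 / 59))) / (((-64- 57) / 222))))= -85063 / 6155352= -0.01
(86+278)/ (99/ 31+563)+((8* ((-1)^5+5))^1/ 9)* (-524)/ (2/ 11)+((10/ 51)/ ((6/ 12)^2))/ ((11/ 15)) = -75662310401/ 7385004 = -10245.40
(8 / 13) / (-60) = -2 / 195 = -0.01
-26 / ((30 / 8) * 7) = -104 / 105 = -0.99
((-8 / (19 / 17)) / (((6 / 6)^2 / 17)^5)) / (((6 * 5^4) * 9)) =-96550276 / 320625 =-301.13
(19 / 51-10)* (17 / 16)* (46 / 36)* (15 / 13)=-56465 / 3744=-15.08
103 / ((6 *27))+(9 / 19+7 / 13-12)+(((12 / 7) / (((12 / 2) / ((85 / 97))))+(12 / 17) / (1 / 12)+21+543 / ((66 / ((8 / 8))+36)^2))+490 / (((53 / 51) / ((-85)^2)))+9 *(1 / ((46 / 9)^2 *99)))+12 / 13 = 4124816642338918116203 / 1210803913438119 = 3406676.01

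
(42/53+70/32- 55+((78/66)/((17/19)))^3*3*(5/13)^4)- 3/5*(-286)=43156031206141/360440869360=119.73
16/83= 0.19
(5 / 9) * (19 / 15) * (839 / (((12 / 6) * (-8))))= -15941 / 432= -36.90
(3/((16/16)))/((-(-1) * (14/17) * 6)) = 17/28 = 0.61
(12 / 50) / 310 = 3 / 3875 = 0.00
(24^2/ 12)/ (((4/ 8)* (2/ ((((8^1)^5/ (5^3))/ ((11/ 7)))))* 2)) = 5505024/ 1375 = 4003.65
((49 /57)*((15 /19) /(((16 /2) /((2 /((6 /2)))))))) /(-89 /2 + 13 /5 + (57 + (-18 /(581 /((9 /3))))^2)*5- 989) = -413512225 /5453385200034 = -0.00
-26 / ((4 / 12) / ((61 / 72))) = -793 / 12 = -66.08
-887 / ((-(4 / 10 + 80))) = 4435 / 402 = 11.03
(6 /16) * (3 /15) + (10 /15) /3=107 /360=0.30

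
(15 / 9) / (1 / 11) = 18.33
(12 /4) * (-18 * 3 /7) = -162 /7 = -23.14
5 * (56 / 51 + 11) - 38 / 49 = 149227 / 2499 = 59.71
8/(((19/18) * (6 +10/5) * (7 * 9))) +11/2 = 1467/266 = 5.52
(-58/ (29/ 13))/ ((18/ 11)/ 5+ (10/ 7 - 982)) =5005/ 188697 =0.03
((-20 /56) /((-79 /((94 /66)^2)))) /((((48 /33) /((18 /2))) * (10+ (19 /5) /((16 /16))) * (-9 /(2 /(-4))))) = 55225 /241762752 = 0.00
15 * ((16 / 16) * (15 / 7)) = 225 / 7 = 32.14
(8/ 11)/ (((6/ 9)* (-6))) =-2/ 11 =-0.18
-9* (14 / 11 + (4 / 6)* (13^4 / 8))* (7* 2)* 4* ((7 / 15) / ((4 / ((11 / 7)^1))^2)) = -3457729 / 40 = -86443.22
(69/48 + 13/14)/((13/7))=1.27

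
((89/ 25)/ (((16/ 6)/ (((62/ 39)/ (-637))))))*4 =-2759/ 207025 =-0.01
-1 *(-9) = 9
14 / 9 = 1.56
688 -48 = 640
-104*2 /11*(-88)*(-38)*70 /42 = -316160 /3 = -105386.67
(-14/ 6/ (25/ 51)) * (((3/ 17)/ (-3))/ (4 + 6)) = 7/ 250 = 0.03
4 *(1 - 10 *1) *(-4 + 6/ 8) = 117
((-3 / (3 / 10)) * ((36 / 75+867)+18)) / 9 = -983.87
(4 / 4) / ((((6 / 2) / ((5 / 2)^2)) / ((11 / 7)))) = 275 / 84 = 3.27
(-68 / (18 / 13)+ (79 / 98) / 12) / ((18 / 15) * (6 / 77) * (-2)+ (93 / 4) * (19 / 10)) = -9516485 / 8535429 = -1.11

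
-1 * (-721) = 721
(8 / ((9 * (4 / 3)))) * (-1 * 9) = -6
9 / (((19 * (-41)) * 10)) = -9 / 7790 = -0.00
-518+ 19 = -499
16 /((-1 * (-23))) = 16 /23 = 0.70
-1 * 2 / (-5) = 2 / 5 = 0.40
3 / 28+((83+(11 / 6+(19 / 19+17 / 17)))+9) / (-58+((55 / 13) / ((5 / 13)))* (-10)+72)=-3593 / 4032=-0.89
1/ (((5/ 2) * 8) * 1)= 1/ 20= 0.05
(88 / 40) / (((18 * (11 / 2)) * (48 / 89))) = 89 / 2160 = 0.04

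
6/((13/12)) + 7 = 163/13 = 12.54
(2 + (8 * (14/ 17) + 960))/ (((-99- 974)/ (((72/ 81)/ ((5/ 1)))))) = -131728/ 820845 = -0.16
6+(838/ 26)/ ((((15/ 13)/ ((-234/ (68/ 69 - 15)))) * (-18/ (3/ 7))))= -172773/ 33845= -5.10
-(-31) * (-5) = -155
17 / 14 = 1.21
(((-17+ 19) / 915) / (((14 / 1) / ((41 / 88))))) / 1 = 41 / 563640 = 0.00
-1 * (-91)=91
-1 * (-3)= 3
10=10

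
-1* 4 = -4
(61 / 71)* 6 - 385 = -26969 / 71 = -379.85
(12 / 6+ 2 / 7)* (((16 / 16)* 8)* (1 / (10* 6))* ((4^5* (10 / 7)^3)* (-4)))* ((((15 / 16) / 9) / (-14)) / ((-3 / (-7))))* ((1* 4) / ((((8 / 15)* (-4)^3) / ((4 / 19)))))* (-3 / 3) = 640000 / 410571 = 1.56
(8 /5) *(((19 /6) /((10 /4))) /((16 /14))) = 1.77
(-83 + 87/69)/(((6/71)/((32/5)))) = -427136/69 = -6190.38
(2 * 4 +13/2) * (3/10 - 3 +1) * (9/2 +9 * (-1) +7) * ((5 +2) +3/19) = -8381/19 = -441.11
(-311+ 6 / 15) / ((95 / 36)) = -55908 / 475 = -117.70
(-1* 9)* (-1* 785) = 7065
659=659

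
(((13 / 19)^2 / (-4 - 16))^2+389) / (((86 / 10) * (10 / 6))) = 60833928483 / 2241521200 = 27.14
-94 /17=-5.53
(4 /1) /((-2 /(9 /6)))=-3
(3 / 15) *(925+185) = 222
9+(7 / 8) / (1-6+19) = 145 / 16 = 9.06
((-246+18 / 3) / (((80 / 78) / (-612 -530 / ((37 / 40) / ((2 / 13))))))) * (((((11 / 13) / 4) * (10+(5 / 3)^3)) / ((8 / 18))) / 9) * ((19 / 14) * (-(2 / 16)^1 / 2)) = -6950553115 / 646464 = -10751.65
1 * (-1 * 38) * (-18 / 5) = 136.80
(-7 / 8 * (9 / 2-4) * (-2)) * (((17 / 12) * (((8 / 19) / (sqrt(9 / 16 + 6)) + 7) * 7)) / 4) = 119 * sqrt(105) / 3420 + 5831 / 384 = 15.54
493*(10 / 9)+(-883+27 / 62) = -186811 / 558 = -334.79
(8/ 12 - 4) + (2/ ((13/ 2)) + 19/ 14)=-911/ 546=-1.67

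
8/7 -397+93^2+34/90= 2599859/315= 8253.52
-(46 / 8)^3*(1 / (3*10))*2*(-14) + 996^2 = 476252849 / 480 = 992193.44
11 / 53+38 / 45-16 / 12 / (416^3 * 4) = 180626160869 / 171699240960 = 1.05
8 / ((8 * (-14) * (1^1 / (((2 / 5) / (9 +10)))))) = -0.00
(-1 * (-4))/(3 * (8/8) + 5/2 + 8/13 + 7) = 104/341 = 0.30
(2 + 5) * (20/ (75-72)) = 140/ 3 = 46.67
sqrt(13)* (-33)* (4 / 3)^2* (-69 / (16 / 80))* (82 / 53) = 1659680* sqrt(13) / 53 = 112906.82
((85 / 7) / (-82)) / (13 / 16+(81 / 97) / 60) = -329800 / 1840531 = -0.18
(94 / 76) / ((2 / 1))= 47 / 76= 0.62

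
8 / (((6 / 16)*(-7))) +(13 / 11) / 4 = -2543 / 924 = -2.75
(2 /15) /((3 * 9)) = 2 /405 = 0.00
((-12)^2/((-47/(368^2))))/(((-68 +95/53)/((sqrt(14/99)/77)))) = 344518656 * sqrt(154)/139689781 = 30.61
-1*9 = -9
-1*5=-5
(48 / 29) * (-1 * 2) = -96 / 29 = -3.31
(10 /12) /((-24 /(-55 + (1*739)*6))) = -21895 /144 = -152.05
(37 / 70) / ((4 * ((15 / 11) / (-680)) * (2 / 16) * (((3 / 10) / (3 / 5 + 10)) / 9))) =-5867312 / 35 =-167637.49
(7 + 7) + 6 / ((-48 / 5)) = 13.38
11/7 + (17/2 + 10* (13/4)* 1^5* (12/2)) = 2871/14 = 205.07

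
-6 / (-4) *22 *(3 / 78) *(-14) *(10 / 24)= -385 / 52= -7.40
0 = 0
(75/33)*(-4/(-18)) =50/99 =0.51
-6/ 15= -2/ 5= -0.40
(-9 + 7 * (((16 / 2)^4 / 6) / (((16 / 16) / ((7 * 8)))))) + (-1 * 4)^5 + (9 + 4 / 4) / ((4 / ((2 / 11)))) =8796902 / 33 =266572.79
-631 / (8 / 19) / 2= -11989 / 16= -749.31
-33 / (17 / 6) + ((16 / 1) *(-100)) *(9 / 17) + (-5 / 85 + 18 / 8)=-58243 / 68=-856.51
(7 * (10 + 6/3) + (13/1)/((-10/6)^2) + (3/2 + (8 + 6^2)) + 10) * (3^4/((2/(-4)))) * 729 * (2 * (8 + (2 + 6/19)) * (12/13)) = -2002418669664/6175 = -324278327.07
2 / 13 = 0.15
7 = 7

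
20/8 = 5/2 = 2.50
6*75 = 450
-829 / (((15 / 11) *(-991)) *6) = 9119 / 89190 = 0.10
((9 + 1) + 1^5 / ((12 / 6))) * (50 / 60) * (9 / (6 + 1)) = 45 / 4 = 11.25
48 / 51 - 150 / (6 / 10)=-4234 / 17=-249.06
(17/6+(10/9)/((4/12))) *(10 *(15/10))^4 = 624375/2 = 312187.50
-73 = -73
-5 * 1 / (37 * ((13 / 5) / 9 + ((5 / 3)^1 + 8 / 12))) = -225 / 4366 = -0.05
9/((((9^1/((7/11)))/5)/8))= 280/11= 25.45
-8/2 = -4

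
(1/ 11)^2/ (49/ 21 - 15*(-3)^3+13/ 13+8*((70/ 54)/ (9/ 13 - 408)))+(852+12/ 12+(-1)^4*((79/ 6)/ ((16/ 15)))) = 39117536635393/ 45204620384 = 865.34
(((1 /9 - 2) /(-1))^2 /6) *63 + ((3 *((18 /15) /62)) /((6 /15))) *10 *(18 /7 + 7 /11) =5429111 /128898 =42.12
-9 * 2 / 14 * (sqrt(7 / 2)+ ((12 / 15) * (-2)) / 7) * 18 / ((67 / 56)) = 10368 / 2345- 648 * sqrt(14) / 67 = -31.77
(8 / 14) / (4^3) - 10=-1119 / 112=-9.99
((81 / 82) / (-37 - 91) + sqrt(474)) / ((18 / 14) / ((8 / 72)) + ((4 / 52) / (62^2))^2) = 1.88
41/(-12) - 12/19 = -923/228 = -4.05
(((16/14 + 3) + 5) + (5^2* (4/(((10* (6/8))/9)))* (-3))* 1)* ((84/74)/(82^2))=-3684/62197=-0.06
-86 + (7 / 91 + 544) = 5955 / 13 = 458.08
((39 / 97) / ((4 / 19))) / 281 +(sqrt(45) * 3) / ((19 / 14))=741 / 109028 +126 * sqrt(5) / 19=14.84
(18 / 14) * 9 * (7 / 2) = 81 / 2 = 40.50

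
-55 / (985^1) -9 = -1784 / 197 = -9.06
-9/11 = -0.82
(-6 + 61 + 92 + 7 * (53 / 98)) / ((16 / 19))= 40109 / 224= 179.06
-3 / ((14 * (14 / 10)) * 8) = -15 / 784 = -0.02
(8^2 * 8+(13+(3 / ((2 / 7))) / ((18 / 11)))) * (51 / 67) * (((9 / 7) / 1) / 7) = 139383 / 1876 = 74.30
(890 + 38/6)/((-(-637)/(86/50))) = 2.42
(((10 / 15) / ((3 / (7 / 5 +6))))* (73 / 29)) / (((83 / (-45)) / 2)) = -10804 / 2407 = -4.49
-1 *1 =-1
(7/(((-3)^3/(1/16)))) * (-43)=301/432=0.70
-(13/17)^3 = -2197/4913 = -0.45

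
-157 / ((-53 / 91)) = 14287 / 53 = 269.57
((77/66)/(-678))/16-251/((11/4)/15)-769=-1530804749/715968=-2138.09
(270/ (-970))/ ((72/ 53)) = -159/ 776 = -0.20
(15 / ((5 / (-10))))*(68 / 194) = -10.52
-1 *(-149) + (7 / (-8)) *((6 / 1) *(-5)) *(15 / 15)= 701 / 4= 175.25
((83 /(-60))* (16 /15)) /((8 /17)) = -1411 /450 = -3.14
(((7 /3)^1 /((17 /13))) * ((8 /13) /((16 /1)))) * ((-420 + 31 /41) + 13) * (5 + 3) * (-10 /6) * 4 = 3109120 /2091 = 1486.91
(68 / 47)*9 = 612 / 47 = 13.02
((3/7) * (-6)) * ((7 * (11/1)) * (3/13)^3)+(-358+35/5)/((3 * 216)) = -156865/52728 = -2.97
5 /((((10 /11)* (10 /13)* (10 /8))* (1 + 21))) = 13 /50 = 0.26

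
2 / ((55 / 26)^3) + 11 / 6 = 2041037 / 998250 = 2.04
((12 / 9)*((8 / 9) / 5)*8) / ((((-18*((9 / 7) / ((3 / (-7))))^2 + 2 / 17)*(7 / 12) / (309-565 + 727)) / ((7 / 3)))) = -42704 / 1935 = -22.07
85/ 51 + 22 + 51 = 224/ 3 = 74.67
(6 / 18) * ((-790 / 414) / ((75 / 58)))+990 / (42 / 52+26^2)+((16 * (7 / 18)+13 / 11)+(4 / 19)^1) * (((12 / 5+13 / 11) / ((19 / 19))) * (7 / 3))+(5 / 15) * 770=24214186271237 / 75368602089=321.28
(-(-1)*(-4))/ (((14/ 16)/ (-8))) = 256/ 7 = 36.57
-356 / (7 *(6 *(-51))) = 178 / 1071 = 0.17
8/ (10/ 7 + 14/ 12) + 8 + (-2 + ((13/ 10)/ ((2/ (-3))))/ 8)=154149/ 17440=8.84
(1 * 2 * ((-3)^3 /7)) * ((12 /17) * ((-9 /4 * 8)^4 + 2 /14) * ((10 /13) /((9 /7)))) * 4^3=-33861104640 /1547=-21888238.29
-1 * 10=-10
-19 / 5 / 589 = -1 / 155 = -0.01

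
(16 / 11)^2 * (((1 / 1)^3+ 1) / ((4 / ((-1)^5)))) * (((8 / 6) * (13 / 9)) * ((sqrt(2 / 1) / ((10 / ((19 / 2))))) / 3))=-31616 * sqrt(2) / 49005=-0.91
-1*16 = -16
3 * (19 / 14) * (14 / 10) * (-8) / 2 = -114 / 5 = -22.80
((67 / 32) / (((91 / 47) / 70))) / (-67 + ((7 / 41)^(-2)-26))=-771505 / 598208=-1.29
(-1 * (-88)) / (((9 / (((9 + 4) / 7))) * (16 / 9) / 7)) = 143 / 2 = 71.50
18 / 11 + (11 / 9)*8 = 1130 / 99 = 11.41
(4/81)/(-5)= -4/405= -0.01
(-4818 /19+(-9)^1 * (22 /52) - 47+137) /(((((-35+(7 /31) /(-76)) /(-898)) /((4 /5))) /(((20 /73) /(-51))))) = 24553561408 /1330440111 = 18.46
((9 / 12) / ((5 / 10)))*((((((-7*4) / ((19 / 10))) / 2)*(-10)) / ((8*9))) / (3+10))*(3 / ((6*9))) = 175 / 26676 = 0.01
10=10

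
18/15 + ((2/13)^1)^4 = 171446/142805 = 1.20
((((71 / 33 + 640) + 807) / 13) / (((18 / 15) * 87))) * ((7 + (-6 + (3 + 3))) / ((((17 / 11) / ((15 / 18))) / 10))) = 20922125 / 519129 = 40.30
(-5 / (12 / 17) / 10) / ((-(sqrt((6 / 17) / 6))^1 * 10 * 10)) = 0.03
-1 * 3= -3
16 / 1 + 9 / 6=35 / 2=17.50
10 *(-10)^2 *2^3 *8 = 64000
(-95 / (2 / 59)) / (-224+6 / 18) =16815 / 1342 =12.53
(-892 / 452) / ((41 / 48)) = -10704 / 4633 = -2.31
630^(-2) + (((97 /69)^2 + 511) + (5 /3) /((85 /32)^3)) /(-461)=-529242979163027 /475537160769300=-1.11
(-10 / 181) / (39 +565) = -5 / 54662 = -0.00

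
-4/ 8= -1/ 2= -0.50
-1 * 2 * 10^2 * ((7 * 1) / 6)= -700 / 3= -233.33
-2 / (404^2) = -1 / 81608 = -0.00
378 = 378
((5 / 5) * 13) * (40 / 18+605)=71045 / 9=7893.89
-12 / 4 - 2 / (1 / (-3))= 3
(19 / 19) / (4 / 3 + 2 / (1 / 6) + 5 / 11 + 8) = 33 / 719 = 0.05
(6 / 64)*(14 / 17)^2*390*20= 143325 / 289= 495.93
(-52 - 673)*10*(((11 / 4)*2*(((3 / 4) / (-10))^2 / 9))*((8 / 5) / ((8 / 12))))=-59.81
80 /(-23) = -80 /23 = -3.48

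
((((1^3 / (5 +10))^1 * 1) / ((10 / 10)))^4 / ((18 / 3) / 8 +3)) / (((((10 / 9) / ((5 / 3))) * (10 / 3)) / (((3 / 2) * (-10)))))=-1 / 28125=-0.00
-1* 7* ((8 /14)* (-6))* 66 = 1584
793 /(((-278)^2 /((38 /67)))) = 15067 /2589014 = 0.01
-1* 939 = -939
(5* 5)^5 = 9765625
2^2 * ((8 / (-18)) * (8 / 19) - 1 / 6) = -242 / 171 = -1.42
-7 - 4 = -11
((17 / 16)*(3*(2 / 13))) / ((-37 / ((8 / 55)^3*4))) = -13056 / 80026375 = -0.00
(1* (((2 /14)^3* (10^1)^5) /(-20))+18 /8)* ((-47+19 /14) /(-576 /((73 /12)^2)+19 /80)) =-575926719030 /15688779869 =-36.71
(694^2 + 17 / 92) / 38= 44310529 / 3496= 12674.64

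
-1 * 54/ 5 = -54/ 5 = -10.80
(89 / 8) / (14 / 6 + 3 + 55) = 267 / 1448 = 0.18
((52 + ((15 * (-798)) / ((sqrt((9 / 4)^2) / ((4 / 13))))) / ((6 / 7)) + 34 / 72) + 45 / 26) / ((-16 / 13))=868393 / 576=1507.63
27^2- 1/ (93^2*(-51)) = 729.00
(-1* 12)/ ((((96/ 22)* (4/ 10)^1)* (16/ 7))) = -385/ 128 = -3.01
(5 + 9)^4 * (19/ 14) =52136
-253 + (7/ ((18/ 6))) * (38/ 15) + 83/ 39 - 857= -644647/ 585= -1101.96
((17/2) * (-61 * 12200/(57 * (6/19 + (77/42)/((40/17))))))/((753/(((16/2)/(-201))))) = 4048448000/755705529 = 5.36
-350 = -350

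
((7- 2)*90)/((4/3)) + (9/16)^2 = 86481/256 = 337.82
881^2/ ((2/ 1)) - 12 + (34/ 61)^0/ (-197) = 152898987/ 394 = 388068.49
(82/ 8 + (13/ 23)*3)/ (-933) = -0.01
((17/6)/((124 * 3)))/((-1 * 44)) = -0.00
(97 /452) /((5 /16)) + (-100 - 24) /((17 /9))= -623944 /9605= -64.96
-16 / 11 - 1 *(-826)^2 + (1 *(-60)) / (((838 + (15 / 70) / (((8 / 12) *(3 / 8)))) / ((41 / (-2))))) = -22034785317 / 32296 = -682275.99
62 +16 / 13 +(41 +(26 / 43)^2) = 2514183 / 24037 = 104.60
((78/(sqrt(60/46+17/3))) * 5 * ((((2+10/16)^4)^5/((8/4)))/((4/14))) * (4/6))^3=828236298582774474692021297871785683493264777490424372049539434837258422517839192608875 * sqrt(33189)/2097986395445401847092577080168773272374053858269351378944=71919833952776321249386240000000.00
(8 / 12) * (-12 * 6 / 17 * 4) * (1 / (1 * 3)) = -64 / 17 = -3.76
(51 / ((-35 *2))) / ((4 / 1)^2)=-51 / 1120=-0.05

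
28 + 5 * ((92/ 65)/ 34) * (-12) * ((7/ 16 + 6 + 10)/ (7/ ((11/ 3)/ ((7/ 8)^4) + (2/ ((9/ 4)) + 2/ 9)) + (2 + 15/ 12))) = 5385885238/ 295517443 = 18.23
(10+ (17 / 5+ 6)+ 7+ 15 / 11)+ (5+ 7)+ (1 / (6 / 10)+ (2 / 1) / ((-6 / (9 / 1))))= 6341 / 165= 38.43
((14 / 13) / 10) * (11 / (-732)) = -77 / 47580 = -0.00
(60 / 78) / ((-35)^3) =-2 / 111475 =-0.00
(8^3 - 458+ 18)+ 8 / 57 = 4112 / 57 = 72.14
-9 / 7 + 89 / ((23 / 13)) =49.02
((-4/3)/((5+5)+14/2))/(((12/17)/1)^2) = -17/108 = -0.16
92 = 92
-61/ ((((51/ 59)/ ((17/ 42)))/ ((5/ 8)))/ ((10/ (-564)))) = 89975/ 284256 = 0.32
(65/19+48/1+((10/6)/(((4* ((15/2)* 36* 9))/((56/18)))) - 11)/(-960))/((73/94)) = 115715208887/1747220544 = 66.23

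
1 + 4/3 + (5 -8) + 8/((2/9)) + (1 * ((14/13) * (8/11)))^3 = 314180726/8772621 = 35.81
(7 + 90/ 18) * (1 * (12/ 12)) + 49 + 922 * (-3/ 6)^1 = -400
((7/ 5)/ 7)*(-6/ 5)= -6/ 25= -0.24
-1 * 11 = -11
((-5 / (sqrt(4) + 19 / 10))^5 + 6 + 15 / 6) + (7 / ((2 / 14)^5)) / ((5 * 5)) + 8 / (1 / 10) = 21613190656877 / 4511209950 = 4791.00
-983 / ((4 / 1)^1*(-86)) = 983 / 344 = 2.86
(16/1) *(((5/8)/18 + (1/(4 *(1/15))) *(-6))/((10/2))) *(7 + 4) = -7117/9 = -790.78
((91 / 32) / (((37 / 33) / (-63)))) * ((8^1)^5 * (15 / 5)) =-581188608 / 37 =-15707800.22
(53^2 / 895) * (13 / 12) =36517 / 10740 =3.40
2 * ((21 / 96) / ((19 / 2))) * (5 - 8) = -21 / 152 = -0.14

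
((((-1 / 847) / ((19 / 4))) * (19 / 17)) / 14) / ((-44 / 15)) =15 / 2217446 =0.00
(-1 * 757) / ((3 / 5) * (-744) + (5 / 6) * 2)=11355 / 6671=1.70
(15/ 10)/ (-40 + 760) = 1/ 480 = 0.00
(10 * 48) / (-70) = -48 / 7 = -6.86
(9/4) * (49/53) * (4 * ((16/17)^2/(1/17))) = 112896/901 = 125.30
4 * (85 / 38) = 170 / 19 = 8.95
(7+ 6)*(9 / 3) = 39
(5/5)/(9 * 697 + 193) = 1/6466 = 0.00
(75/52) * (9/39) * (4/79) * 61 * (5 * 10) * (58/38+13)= 746.66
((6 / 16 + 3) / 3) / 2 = 9 / 16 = 0.56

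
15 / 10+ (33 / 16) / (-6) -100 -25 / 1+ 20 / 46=-90829 / 736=-123.41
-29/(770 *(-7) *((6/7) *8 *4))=29/147840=0.00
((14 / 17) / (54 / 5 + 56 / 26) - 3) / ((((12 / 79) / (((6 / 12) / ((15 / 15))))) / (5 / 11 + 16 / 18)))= -27601889 / 2125629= -12.99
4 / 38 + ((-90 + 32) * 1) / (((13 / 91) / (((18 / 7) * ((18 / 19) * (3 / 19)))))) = -156.06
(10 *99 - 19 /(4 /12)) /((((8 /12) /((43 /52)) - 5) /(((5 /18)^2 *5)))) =-1671625 /19476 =-85.83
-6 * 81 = -486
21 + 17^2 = 310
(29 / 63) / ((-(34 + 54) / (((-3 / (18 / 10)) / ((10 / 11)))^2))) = -319 / 18144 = -0.02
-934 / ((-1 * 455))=934 / 455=2.05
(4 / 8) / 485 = 1 / 970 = 0.00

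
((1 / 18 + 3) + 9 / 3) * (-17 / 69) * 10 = -9265 / 621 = -14.92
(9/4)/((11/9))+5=301/44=6.84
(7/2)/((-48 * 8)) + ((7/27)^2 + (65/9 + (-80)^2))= 1195752283/186624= 6407.28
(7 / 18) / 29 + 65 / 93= 11527 / 16182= 0.71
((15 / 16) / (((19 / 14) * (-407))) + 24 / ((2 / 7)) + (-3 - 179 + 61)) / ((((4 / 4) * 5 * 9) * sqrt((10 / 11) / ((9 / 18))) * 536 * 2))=-2289073 * sqrt(55) / 29843193600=-0.00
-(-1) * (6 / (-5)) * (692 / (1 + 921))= -2076 / 2305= -0.90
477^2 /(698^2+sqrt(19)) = 36951012972 /79122579199-75843 * sqrt(19) /79122579199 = 0.47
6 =6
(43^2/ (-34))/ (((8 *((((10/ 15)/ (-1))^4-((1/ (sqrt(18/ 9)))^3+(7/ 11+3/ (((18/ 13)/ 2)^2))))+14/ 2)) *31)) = 443166471/ 226602622+1467885969 *sqrt(2)/ 906410488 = 4.25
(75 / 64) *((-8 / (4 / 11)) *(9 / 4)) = -7425 / 128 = -58.01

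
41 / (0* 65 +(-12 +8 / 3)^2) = 369 / 784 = 0.47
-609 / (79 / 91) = -55419 / 79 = -701.51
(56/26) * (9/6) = 42/13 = 3.23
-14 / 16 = -7 / 8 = -0.88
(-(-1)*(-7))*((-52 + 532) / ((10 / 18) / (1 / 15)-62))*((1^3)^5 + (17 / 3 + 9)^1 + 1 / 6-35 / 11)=200400 / 253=792.09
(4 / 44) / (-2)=-1 / 22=-0.05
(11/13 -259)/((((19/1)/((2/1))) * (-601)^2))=-0.00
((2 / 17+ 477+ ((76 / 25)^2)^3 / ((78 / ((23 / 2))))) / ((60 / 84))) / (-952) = -96065177783929 / 110068359375000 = -0.87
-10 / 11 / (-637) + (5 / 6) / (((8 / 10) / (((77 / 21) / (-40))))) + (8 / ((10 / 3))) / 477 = -95219249 / 1069548480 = -0.09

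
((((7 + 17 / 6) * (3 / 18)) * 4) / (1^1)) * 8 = 472 / 9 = 52.44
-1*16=-16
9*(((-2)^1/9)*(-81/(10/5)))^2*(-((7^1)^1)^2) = -35721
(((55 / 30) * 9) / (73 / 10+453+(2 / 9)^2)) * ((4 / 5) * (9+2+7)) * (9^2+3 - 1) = 15973848 / 372883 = 42.84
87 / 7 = 12.43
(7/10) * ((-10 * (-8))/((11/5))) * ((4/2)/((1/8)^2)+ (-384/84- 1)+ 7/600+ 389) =2148049/165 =13018.48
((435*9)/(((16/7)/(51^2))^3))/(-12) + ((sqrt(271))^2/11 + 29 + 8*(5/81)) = -7017838865573551645/14598144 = -480735007516.95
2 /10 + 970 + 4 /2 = 4861 /5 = 972.20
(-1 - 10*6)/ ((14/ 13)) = -793/ 14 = -56.64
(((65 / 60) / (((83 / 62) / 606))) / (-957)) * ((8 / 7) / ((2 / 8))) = -1302496 / 556017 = -2.34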